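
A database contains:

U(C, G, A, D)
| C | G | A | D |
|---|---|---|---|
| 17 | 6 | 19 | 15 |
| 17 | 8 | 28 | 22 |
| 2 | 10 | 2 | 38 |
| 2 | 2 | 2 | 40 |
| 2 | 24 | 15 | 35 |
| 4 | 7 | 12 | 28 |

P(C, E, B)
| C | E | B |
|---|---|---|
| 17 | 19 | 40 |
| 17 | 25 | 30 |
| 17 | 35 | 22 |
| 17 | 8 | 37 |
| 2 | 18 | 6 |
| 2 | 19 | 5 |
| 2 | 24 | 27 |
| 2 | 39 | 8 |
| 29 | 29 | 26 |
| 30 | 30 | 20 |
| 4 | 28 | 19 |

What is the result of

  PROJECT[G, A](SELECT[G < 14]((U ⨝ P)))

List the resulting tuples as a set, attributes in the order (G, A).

Joining U and P on C yields {(17, 6, 19, 15, 19, 40), (17, 6, 19, 15, 25, 30), (17, 6, 19, 15, 35, 22), (17, 6, 19, 15, 8, 37), (17, 8, 28, 22, 19, 40), (17, 8, 28, 22, 25, 30), (17, 8, 28, 22, 35, 22), (17, 8, 28, 22, 8, 37), (2, 10, 2, 38, 18, 6), (2, 10, 2, 38, 19, 5), (2, 10, 2, 38, 24, 27), (2, 10, 2, 38, 39, 8), (2, 2, 2, 40, 18, 6), (2, 2, 2, 40, 19, 5), (2, 2, 2, 40, 24, 27), (2, 2, 2, 40, 39, 8), (2, 24, 15, 35, 18, 6), (2, 24, 15, 35, 19, 5), (2, 24, 15, 35, 24, 27), (2, 24, 15, 35, 39, 8), (4, 7, 12, 28, 28, 19)}.
Filtering on G < 14 leaves {(17, 6, 19, 15, 19, 40), (17, 6, 19, 15, 25, 30), (17, 6, 19, 15, 35, 22), (17, 6, 19, 15, 8, 37), (17, 8, 28, 22, 19, 40), (17, 8, 28, 22, 25, 30), (17, 8, 28, 22, 35, 22), (17, 8, 28, 22, 8, 37), (2, 10, 2, 38, 18, 6), (2, 10, 2, 38, 19, 5), (2, 10, 2, 38, 24, 27), (2, 10, 2, 38, 39, 8), (2, 2, 2, 40, 18, 6), (2, 2, 2, 40, 19, 5), (2, 2, 2, 40, 24, 27), (2, 2, 2, 40, 39, 8), (4, 7, 12, 28, 28, 19)}.
π_{G, A} gives {(10, 2), (2, 2), (6, 19), (7, 12), (8, 28)} (12 duplicate(s) eliminated).

{(10, 2), (2, 2), (6, 19), (7, 12), (8, 28)}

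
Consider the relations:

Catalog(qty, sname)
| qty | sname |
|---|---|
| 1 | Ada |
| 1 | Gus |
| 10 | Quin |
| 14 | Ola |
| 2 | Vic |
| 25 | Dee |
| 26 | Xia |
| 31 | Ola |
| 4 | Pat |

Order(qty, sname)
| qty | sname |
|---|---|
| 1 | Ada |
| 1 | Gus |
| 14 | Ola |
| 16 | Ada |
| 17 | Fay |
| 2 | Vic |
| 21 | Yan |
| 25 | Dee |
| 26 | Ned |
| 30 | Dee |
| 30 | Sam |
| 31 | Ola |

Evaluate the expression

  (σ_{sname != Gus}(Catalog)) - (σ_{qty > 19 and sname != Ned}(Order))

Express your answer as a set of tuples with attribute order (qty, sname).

{(1, Ada), (10, Quin), (14, Ola), (2, Vic), (26, Xia), (4, Pat)}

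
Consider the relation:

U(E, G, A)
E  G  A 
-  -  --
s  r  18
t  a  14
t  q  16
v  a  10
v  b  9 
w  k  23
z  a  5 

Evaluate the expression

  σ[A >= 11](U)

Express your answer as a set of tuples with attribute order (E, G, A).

{(s, r, 18), (t, a, 14), (t, q, 16), (w, k, 23)}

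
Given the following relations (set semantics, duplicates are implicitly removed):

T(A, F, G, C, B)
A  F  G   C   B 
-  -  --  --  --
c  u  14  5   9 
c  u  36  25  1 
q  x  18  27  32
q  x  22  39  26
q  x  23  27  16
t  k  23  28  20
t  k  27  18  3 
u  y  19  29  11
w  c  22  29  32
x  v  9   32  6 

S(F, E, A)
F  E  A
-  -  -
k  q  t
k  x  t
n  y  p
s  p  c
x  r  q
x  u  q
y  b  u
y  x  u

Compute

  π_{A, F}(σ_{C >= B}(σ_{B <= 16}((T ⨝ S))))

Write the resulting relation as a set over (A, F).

T ⋈ S (natural join on A, F): {(q, x, 18, 27, 32, r), (q, x, 18, 27, 32, u), (q, x, 22, 39, 26, r), (q, x, 22, 39, 26, u), (q, x, 23, 27, 16, r), (q, x, 23, 27, 16, u), (t, k, 23, 28, 20, q), (t, k, 23, 28, 20, x), (t, k, 27, 18, 3, q), (t, k, 27, 18, 3, x), (u, y, 19, 29, 11, b), (u, y, 19, 29, 11, x)}
Apply σ_{B <= 16}; surviving tuples: {(q, x, 23, 27, 16, r), (q, x, 23, 27, 16, u), (t, k, 27, 18, 3, q), (t, k, 27, 18, 3, x), (u, y, 19, 29, 11, b), (u, y, 19, 29, 11, x)}
Apply σ_{C >= B}; surviving tuples: {(q, x, 23, 27, 16, r), (q, x, 23, 27, 16, u), (t, k, 27, 18, 3, q), (t, k, 27, 18, 3, x), (u, y, 19, 29, 11, b), (u, y, 19, 29, 11, x)}
Keep only column(s) A, F (3 duplicate(s) eliminated): {(q, x), (t, k), (u, y)}

{(q, x), (t, k), (u, y)}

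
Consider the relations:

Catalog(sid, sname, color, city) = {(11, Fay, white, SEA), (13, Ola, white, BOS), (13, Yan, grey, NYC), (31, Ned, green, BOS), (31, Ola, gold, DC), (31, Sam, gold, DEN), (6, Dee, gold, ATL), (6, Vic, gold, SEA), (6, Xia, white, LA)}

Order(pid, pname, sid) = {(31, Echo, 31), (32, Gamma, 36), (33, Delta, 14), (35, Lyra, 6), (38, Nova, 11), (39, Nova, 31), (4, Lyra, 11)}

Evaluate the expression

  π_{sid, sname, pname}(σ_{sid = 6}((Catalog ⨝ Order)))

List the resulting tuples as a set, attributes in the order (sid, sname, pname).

Natural join on sid: {(11, Fay, white, SEA, 38, Nova), (11, Fay, white, SEA, 4, Lyra), (31, Ned, green, BOS, 31, Echo), (31, Ned, green, BOS, 39, Nova), (31, Ola, gold, DC, 31, Echo), (31, Ola, gold, DC, 39, Nova), (31, Sam, gold, DEN, 31, Echo), (31, Sam, gold, DEN, 39, Nova), (6, Dee, gold, ATL, 35, Lyra), (6, Vic, gold, SEA, 35, Lyra), (6, Xia, white, LA, 35, Lyra)}
Filtering on sid = 6 leaves {(6, Dee, gold, ATL, 35, Lyra), (6, Vic, gold, SEA, 35, Lyra), (6, Xia, white, LA, 35, Lyra)}.
Projecting to sid, sname, pname: {(6, Dee, Lyra), (6, Vic, Lyra), (6, Xia, Lyra)}

{(6, Dee, Lyra), (6, Vic, Lyra), (6, Xia, Lyra)}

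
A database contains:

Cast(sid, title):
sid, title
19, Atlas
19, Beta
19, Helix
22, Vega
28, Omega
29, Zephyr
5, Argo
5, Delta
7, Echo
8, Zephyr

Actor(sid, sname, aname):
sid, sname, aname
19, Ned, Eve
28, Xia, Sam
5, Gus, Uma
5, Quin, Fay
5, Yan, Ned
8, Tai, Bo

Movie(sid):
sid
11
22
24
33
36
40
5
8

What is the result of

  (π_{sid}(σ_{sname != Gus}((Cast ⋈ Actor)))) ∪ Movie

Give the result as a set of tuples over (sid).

{11, 19, 22, 24, 28, 33, 36, 40, 5, 8}

Natural join on sid: {(19, Atlas, Ned, Eve), (19, Beta, Ned, Eve), (19, Helix, Ned, Eve), (28, Omega, Xia, Sam), (5, Argo, Gus, Uma), (5, Argo, Quin, Fay), (5, Argo, Yan, Ned), (5, Delta, Gus, Uma), (5, Delta, Quin, Fay), (5, Delta, Yan, Ned), (8, Zephyr, Tai, Bo)}
Selection sname != Gus: {(19, Atlas, Ned, Eve), (19, Beta, Ned, Eve), (19, Helix, Ned, Eve), (28, Omega, Xia, Sam), (5, Argo, Quin, Fay), (5, Argo, Yan, Ned), (5, Delta, Quin, Fay), (5, Delta, Yan, Ned), (8, Zephyr, Tai, Bo)}
π_{sid} gives {19, 28, 5, 8} (5 duplicate(s) eliminated).
Set union of the two operands is {11, 19, 22, 24, 28, 33, 36, 40, 5, 8}.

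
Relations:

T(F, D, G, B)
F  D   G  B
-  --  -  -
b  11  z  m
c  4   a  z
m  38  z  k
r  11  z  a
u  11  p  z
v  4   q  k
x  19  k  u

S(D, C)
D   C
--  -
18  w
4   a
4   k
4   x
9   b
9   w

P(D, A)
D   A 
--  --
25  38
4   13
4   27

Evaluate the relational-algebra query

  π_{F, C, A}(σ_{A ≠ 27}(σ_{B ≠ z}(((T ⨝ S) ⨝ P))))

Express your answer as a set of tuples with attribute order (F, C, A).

{(v, a, 13), (v, k, 13), (v, x, 13)}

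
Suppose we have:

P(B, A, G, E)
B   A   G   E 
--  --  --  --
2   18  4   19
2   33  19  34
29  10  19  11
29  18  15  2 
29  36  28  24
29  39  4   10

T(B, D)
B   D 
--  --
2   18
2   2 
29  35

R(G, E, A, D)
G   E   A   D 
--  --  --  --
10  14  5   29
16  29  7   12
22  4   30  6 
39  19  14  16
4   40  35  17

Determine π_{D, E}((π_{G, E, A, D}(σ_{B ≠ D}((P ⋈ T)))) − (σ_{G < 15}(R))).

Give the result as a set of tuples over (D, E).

{(18, 19), (18, 34), (35, 10), (35, 11), (35, 2), (35, 24)}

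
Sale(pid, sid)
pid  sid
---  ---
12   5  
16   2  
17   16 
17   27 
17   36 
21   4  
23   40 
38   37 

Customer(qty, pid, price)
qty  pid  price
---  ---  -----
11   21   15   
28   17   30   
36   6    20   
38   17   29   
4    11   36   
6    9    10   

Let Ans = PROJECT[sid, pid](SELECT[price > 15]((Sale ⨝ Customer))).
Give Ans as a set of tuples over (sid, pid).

Joining Sale and Customer on pid yields {(17, 16, 28, 30), (17, 16, 38, 29), (17, 27, 28, 30), (17, 27, 38, 29), (17, 36, 28, 30), (17, 36, 38, 29), (21, 4, 11, 15)}.
Apply σ_{price > 15}; surviving tuples: {(17, 16, 28, 30), (17, 16, 38, 29), (17, 27, 28, 30), (17, 27, 38, 29), (17, 36, 28, 30), (17, 36, 38, 29)}
π[sid, pid]: project onto (sid, pid) (3 duplicate(s) eliminated) → {(16, 17), (27, 17), (36, 17)}

{(16, 17), (27, 17), (36, 17)}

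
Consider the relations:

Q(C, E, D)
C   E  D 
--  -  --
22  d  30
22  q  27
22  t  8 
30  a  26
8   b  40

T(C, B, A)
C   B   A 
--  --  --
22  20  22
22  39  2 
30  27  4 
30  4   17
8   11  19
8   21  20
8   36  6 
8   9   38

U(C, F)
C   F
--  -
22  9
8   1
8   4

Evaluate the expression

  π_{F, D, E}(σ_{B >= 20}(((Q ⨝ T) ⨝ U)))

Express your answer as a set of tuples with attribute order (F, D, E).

Q ⋈ T (natural join on C): {(22, d, 30, 20, 22), (22, d, 30, 39, 2), (22, q, 27, 20, 22), (22, q, 27, 39, 2), (22, t, 8, 20, 22), (22, t, 8, 39, 2), (30, a, 26, 27, 4), (30, a, 26, 4, 17), (8, b, 40, 11, 19), (8, b, 40, 21, 20), (8, b, 40, 36, 6), (8, b, 40, 9, 38)}
(Q ⨝ T) ⋈ U (natural join on C): {(22, d, 30, 20, 22, 9), (22, d, 30, 39, 2, 9), (22, q, 27, 20, 22, 9), (22, q, 27, 39, 2, 9), (22, t, 8, 20, 22, 9), (22, t, 8, 39, 2, 9), (8, b, 40, 11, 19, 1), (8, b, 40, 11, 19, 4), (8, b, 40, 21, 20, 1), (8, b, 40, 21, 20, 4), (8, b, 40, 36, 6, 1), (8, b, 40, 36, 6, 4), (8, b, 40, 9, 38, 1), (8, b, 40, 9, 38, 4)}
Filtering on B >= 20 leaves {(22, d, 30, 20, 22, 9), (22, d, 30, 39, 2, 9), (22, q, 27, 20, 22, 9), (22, q, 27, 39, 2, 9), (22, t, 8, 20, 22, 9), (22, t, 8, 39, 2, 9), (8, b, 40, 21, 20, 1), (8, b, 40, 21, 20, 4), (8, b, 40, 36, 6, 1), (8, b, 40, 36, 6, 4)}.
Keep only column(s) F, D, E (5 duplicate(s) eliminated): {(1, 40, b), (4, 40, b), (9, 27, q), (9, 30, d), (9, 8, t)}

{(1, 40, b), (4, 40, b), (9, 27, q), (9, 30, d), (9, 8, t)}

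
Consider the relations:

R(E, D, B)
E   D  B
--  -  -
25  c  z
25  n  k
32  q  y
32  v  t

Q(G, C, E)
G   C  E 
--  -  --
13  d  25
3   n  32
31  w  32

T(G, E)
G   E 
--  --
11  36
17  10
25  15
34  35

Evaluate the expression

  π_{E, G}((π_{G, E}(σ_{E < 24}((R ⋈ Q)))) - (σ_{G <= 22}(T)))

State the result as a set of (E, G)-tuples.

R ⋈ Q (natural join on E): {(25, c, z, 13, d), (25, n, k, 13, d), (32, q, y, 3, n), (32, q, y, 31, w), (32, v, t, 3, n), (32, v, t, 31, w)}
Apply σ_{E < 24}; surviving tuples: {}
π_{G, E} gives {}.
Apply σ_{G <= 22}; surviving tuples: {(11, 36), (17, 10)}
Difference: {} with {(11, 36), (17, 10)} → {}
π_{E, G} gives {}.

{}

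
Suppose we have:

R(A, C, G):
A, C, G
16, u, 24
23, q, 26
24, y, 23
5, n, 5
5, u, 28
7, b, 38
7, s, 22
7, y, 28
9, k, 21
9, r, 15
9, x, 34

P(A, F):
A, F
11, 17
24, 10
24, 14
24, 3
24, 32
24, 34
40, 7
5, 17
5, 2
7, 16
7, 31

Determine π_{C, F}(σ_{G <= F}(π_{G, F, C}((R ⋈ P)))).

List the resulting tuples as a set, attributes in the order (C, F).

Joining R and P on A yields {(24, y, 23, 10), (24, y, 23, 14), (24, y, 23, 3), (24, y, 23, 32), (24, y, 23, 34), (5, n, 5, 17), (5, n, 5, 2), (5, u, 28, 17), (5, u, 28, 2), (7, b, 38, 16), (7, b, 38, 31), (7, s, 22, 16), (7, s, 22, 31), (7, y, 28, 16), (7, y, 28, 31)}.
Projecting to G, F, C: {(22, 16, s), (22, 31, s), (23, 10, y), (23, 14, y), (23, 3, y), (23, 32, y), (23, 34, y), (28, 16, y), (28, 17, u), (28, 2, u), (28, 31, y), (38, 16, b), (38, 31, b), (5, 17, n), (5, 2, n)}
σ[G <= F]: keep tuples satisfying G <= F → {(22, 31, s), (23, 32, y), (23, 34, y), (28, 31, y), (5, 17, n)}
Projecting to C, F: {(n, 17), (s, 31), (y, 31), (y, 32), (y, 34)}

{(n, 17), (s, 31), (y, 31), (y, 32), (y, 34)}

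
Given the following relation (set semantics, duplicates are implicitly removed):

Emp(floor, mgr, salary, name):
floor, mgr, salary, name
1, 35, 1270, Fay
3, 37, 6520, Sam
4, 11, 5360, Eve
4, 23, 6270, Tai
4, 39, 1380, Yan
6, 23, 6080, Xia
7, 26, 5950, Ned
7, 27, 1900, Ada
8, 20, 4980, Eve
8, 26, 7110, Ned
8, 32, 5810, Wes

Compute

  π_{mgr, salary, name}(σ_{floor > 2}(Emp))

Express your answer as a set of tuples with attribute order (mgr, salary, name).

Apply σ_{floor > 2}; surviving tuples: {(3, 37, 6520, Sam), (4, 11, 5360, Eve), (4, 23, 6270, Tai), (4, 39, 1380, Yan), (6, 23, 6080, Xia), (7, 26, 5950, Ned), (7, 27, 1900, Ada), (8, 20, 4980, Eve), (8, 26, 7110, Ned), (8, 32, 5810, Wes)}
Projecting to mgr, salary, name: {(11, 5360, Eve), (20, 4980, Eve), (23, 6080, Xia), (23, 6270, Tai), (26, 5950, Ned), (26, 7110, Ned), (27, 1900, Ada), (32, 5810, Wes), (37, 6520, Sam), (39, 1380, Yan)}

{(11, 5360, Eve), (20, 4980, Eve), (23, 6080, Xia), (23, 6270, Tai), (26, 5950, Ned), (26, 7110, Ned), (27, 1900, Ada), (32, 5810, Wes), (37, 6520, Sam), (39, 1380, Yan)}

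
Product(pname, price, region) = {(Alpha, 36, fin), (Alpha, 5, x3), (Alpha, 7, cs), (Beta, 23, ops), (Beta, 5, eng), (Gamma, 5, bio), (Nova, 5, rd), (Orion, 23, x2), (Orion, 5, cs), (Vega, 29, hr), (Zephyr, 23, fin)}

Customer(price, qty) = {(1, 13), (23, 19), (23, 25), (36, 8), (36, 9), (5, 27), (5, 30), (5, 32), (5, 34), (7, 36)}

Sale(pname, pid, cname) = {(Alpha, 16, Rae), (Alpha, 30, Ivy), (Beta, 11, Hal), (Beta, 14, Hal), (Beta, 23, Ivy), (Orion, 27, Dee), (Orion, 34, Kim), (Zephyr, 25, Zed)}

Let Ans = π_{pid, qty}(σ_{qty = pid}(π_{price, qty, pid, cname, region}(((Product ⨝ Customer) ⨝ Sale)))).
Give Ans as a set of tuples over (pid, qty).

Product ⋈ Customer (natural join on price): {(Alpha, 36, fin, 8), (Alpha, 36, fin, 9), (Alpha, 5, x3, 27), (Alpha, 5, x3, 30), (Alpha, 5, x3, 32), (Alpha, 5, x3, 34), (Alpha, 7, cs, 36), (Beta, 23, ops, 19), (Beta, 23, ops, 25), (Beta, 5, eng, 27), (Beta, 5, eng, 30), (Beta, 5, eng, 32), (Beta, 5, eng, 34), (Gamma, 5, bio, 27), (Gamma, 5, bio, 30), (Gamma, 5, bio, 32), (Gamma, 5, bio, 34), (Nova, 5, rd, 27), (Nova, 5, rd, 30), (Nova, 5, rd, 32), (Nova, 5, rd, 34), (Orion, 23, x2, 19), (Orion, 23, x2, 25), (Orion, 5, cs, 27), (Orion, 5, cs, 30), (Orion, 5, cs, 32), (Orion, 5, cs, 34), (Zephyr, 23, fin, 19), (Zephyr, 23, fin, 25)}
(Product ⨝ Customer) ⋈ Sale (natural join on pname): {(Alpha, 36, fin, 8, 16, Rae), (Alpha, 36, fin, 8, 30, Ivy), (Alpha, 36, fin, 9, 16, Rae), (Alpha, 36, fin, 9, 30, Ivy), (Alpha, 5, x3, 27, 16, Rae), (Alpha, 5, x3, 27, 30, Ivy), (Alpha, 5, x3, 30, 16, Rae), (Alpha, 5, x3, 30, 30, Ivy), (Alpha, 5, x3, 32, 16, Rae), (Alpha, 5, x3, 32, 30, Ivy), (Alpha, 5, x3, 34, 16, Rae), (Alpha, 5, x3, 34, 30, Ivy), (Alpha, 7, cs, 36, 16, Rae), (Alpha, 7, cs, 36, 30, Ivy), (Beta, 23, ops, 19, 11, Hal), (Beta, 23, ops, 19, 14, Hal), (Beta, 23, ops, 19, 23, Ivy), (Beta, 23, ops, 25, 11, Hal), (Beta, 23, ops, 25, 14, Hal), (Beta, 23, ops, 25, 23, Ivy), (Beta, 5, eng, 27, 11, Hal), (Beta, 5, eng, 27, 14, Hal), (Beta, 5, eng, 27, 23, Ivy), (Beta, 5, eng, 30, 11, Hal), (Beta, 5, eng, 30, 14, Hal), (Beta, 5, eng, 30, 23, Ivy), (Beta, 5, eng, 32, 11, Hal), (Beta, 5, eng, 32, 14, Hal), (Beta, 5, eng, 32, 23, Ivy), (Beta, 5, eng, 34, 11, Hal), (Beta, 5, eng, 34, 14, Hal), (Beta, 5, eng, 34, 23, Ivy), (Orion, 23, x2, 19, 27, Dee), (Orion, 23, x2, 19, 34, Kim), (Orion, 23, x2, 25, 27, Dee), (Orion, 23, x2, 25, 34, Kim), (Orion, 5, cs, 27, 27, Dee), (Orion, 5, cs, 27, 34, Kim), (Orion, 5, cs, 30, 27, Dee), (Orion, 5, cs, 30, 34, Kim), (Orion, 5, cs, 32, 27, Dee), (Orion, 5, cs, 32, 34, Kim), (Orion, 5, cs, 34, 27, Dee), (Orion, 5, cs, 34, 34, Kim), (Zephyr, 23, fin, 19, 25, Zed), (Zephyr, 23, fin, 25, 25, Zed)}
π_{price, qty, pid, cname, region} gives {(23, 19, 11, Hal, ops), (23, 19, 14, Hal, ops), (23, 19, 23, Ivy, ops), (23, 19, 25, Zed, fin), (23, 19, 27, Dee, x2), (23, 19, 34, Kim, x2), (23, 25, 11, Hal, ops), (23, 25, 14, Hal, ops), (23, 25, 23, Ivy, ops), (23, 25, 25, Zed, fin), (23, 25, 27, Dee, x2), (23, 25, 34, Kim, x2), (36, 8, 16, Rae, fin), (36, 8, 30, Ivy, fin), (36, 9, 16, Rae, fin), (36, 9, 30, Ivy, fin), (5, 27, 11, Hal, eng), (5, 27, 14, Hal, eng), (5, 27, 16, Rae, x3), (5, 27, 23, Ivy, eng), (5, 27, 27, Dee, cs), (5, 27, 30, Ivy, x3), (5, 27, 34, Kim, cs), (5, 30, 11, Hal, eng), (5, 30, 14, Hal, eng), (5, 30, 16, Rae, x3), (5, 30, 23, Ivy, eng), (5, 30, 27, Dee, cs), (5, 30, 30, Ivy, x3), (5, 30, 34, Kim, cs), (5, 32, 11, Hal, eng), (5, 32, 14, Hal, eng), (5, 32, 16, Rae, x3), (5, 32, 23, Ivy, eng), (5, 32, 27, Dee, cs), (5, 32, 30, Ivy, x3), (5, 32, 34, Kim, cs), (5, 34, 11, Hal, eng), (5, 34, 14, Hal, eng), (5, 34, 16, Rae, x3), (5, 34, 23, Ivy, eng), (5, 34, 27, Dee, cs), (5, 34, 30, Ivy, x3), (5, 34, 34, Kim, cs), (7, 36, 16, Rae, cs), (7, 36, 30, Ivy, cs)}.
Selection qty = pid: {(23, 25, 25, Zed, fin), (5, 27, 27, Dee, cs), (5, 30, 30, Ivy, x3), (5, 34, 34, Kim, cs)}
π_{pid, qty} gives {(25, 25), (27, 27), (30, 30), (34, 34)}.

{(25, 25), (27, 27), (30, 30), (34, 34)}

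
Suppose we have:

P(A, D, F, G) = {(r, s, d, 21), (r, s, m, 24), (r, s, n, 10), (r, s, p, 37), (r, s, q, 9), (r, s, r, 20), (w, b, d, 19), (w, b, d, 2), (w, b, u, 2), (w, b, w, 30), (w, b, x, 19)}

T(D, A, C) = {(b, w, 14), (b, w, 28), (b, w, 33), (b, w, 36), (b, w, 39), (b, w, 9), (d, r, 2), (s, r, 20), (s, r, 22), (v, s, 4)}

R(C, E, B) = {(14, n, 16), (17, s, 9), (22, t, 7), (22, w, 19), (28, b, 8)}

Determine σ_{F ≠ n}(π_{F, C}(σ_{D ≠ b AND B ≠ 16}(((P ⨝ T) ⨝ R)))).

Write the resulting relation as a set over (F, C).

Joining P and T on A, D yields {(r, s, d, 21, 20), (r, s, d, 21, 22), (r, s, m, 24, 20), (r, s, m, 24, 22), (r, s, n, 10, 20), (r, s, n, 10, 22), (r, s, p, 37, 20), (r, s, p, 37, 22), (r, s, q, 9, 20), (r, s, q, 9, 22), (r, s, r, 20, 20), (r, s, r, 20, 22), (w, b, d, 19, 14), (w, b, d, 19, 28), (w, b, d, 19, 33), (w, b, d, 19, 36), (w, b, d, 19, 39), (w, b, d, 19, 9), (w, b, d, 2, 14), (w, b, d, 2, 28), (w, b, d, 2, 33), (w, b, d, 2, 36), (w, b, d, 2, 39), (w, b, d, 2, 9), (w, b, u, 2, 14), (w, b, u, 2, 28), (w, b, u, 2, 33), (w, b, u, 2, 36), (w, b, u, 2, 39), (w, b, u, 2, 9), (w, b, w, 30, 14), (w, b, w, 30, 28), (w, b, w, 30, 33), (w, b, w, 30, 36), (w, b, w, 30, 39), (w, b, w, 30, 9), (w, b, x, 19, 14), (w, b, x, 19, 28), (w, b, x, 19, 33), (w, b, x, 19, 36), (w, b, x, 19, 39), (w, b, x, 19, 9)}.
Joining (P ⨝ T) and R on C yields {(r, s, d, 21, 22, t, 7), (r, s, d, 21, 22, w, 19), (r, s, m, 24, 22, t, 7), (r, s, m, 24, 22, w, 19), (r, s, n, 10, 22, t, 7), (r, s, n, 10, 22, w, 19), (r, s, p, 37, 22, t, 7), (r, s, p, 37, 22, w, 19), (r, s, q, 9, 22, t, 7), (r, s, q, 9, 22, w, 19), (r, s, r, 20, 22, t, 7), (r, s, r, 20, 22, w, 19), (w, b, d, 19, 14, n, 16), (w, b, d, 19, 28, b, 8), (w, b, d, 2, 14, n, 16), (w, b, d, 2, 28, b, 8), (w, b, u, 2, 14, n, 16), (w, b, u, 2, 28, b, 8), (w, b, w, 30, 14, n, 16), (w, b, w, 30, 28, b, 8), (w, b, x, 19, 14, n, 16), (w, b, x, 19, 28, b, 8)}.
Selection D ≠ b AND B ≠ 16: {(r, s, d, 21, 22, t, 7), (r, s, d, 21, 22, w, 19), (r, s, m, 24, 22, t, 7), (r, s, m, 24, 22, w, 19), (r, s, n, 10, 22, t, 7), (r, s, n, 10, 22, w, 19), (r, s, p, 37, 22, t, 7), (r, s, p, 37, 22, w, 19), (r, s, q, 9, 22, t, 7), (r, s, q, 9, 22, w, 19), (r, s, r, 20, 22, t, 7), (r, s, r, 20, 22, w, 19)}
π_{F, C} gives {(d, 22), (m, 22), (n, 22), (p, 22), (q, 22), (r, 22)} (6 duplicate(s) eliminated).
Selection F ≠ n: {(d, 22), (m, 22), (p, 22), (q, 22), (r, 22)}

{(d, 22), (m, 22), (p, 22), (q, 22), (r, 22)}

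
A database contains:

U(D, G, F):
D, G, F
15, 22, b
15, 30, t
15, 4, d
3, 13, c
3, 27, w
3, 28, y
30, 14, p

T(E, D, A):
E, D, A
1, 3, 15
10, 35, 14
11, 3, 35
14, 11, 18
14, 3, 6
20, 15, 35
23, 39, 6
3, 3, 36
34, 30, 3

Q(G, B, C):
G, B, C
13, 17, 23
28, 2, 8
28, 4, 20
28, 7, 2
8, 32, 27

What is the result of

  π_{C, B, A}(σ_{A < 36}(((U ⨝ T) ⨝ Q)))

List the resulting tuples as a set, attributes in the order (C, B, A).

Natural join on D: {(15, 22, b, 20, 35), (15, 30, t, 20, 35), (15, 4, d, 20, 35), (3, 13, c, 1, 15), (3, 13, c, 11, 35), (3, 13, c, 14, 6), (3, 13, c, 3, 36), (3, 27, w, 1, 15), (3, 27, w, 11, 35), (3, 27, w, 14, 6), (3, 27, w, 3, 36), (3, 28, y, 1, 15), (3, 28, y, 11, 35), (3, 28, y, 14, 6), (3, 28, y, 3, 36), (30, 14, p, 34, 3)}
Natural join on G: {(3, 13, c, 1, 15, 17, 23), (3, 13, c, 11, 35, 17, 23), (3, 13, c, 14, 6, 17, 23), (3, 13, c, 3, 36, 17, 23), (3, 28, y, 1, 15, 2, 8), (3, 28, y, 1, 15, 4, 20), (3, 28, y, 1, 15, 7, 2), (3, 28, y, 11, 35, 2, 8), (3, 28, y, 11, 35, 4, 20), (3, 28, y, 11, 35, 7, 2), (3, 28, y, 14, 6, 2, 8), (3, 28, y, 14, 6, 4, 20), (3, 28, y, 14, 6, 7, 2), (3, 28, y, 3, 36, 2, 8), (3, 28, y, 3, 36, 4, 20), (3, 28, y, 3, 36, 7, 2)}
Filtering on A < 36 leaves {(3, 13, c, 1, 15, 17, 23), (3, 13, c, 11, 35, 17, 23), (3, 13, c, 14, 6, 17, 23), (3, 28, y, 1, 15, 2, 8), (3, 28, y, 1, 15, 4, 20), (3, 28, y, 1, 15, 7, 2), (3, 28, y, 11, 35, 2, 8), (3, 28, y, 11, 35, 4, 20), (3, 28, y, 11, 35, 7, 2), (3, 28, y, 14, 6, 2, 8), (3, 28, y, 14, 6, 4, 20), (3, 28, y, 14, 6, 7, 2)}.
π[C, B, A]: project onto (C, B, A) → {(2, 7, 15), (2, 7, 35), (2, 7, 6), (20, 4, 15), (20, 4, 35), (20, 4, 6), (23, 17, 15), (23, 17, 35), (23, 17, 6), (8, 2, 15), (8, 2, 35), (8, 2, 6)}

{(2, 7, 15), (2, 7, 35), (2, 7, 6), (20, 4, 15), (20, 4, 35), (20, 4, 6), (23, 17, 15), (23, 17, 35), (23, 17, 6), (8, 2, 15), (8, 2, 35), (8, 2, 6)}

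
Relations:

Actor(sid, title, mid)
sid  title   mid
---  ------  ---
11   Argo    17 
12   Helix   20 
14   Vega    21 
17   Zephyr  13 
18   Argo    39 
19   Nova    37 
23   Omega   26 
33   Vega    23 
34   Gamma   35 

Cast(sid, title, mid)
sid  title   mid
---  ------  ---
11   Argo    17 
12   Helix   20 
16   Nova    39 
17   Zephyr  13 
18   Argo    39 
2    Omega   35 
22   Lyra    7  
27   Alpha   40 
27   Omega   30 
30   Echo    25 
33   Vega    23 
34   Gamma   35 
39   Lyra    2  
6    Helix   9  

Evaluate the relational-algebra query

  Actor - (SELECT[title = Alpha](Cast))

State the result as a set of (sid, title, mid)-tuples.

{(11, Argo, 17), (12, Helix, 20), (14, Vega, 21), (17, Zephyr, 13), (18, Argo, 39), (19, Nova, 37), (23, Omega, 26), (33, Vega, 23), (34, Gamma, 35)}

Apply σ_{title = Alpha}; surviving tuples: {(27, Alpha, 40)}
Taking the difference: {(11, Argo, 17), (12, Helix, 20), (14, Vega, 21), (17, Zephyr, 13), (18, Argo, 39), (19, Nova, 37), (23, Omega, 26), (33, Vega, 23), (34, Gamma, 35)}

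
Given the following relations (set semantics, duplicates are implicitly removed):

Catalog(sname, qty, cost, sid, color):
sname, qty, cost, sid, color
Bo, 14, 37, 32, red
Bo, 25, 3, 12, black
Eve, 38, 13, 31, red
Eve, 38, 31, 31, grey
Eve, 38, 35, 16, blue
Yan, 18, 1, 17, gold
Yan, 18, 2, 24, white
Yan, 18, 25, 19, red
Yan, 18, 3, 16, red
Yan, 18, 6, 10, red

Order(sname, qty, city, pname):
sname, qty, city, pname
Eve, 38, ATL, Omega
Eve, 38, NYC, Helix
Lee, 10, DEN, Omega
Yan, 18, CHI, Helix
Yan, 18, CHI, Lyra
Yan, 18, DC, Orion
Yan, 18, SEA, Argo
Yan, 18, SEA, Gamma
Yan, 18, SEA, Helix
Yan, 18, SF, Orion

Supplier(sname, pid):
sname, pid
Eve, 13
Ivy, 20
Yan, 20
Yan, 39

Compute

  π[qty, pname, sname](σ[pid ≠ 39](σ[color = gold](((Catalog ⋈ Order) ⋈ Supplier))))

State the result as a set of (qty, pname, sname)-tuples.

{(18, Argo, Yan), (18, Gamma, Yan), (18, Helix, Yan), (18, Lyra, Yan), (18, Orion, Yan)}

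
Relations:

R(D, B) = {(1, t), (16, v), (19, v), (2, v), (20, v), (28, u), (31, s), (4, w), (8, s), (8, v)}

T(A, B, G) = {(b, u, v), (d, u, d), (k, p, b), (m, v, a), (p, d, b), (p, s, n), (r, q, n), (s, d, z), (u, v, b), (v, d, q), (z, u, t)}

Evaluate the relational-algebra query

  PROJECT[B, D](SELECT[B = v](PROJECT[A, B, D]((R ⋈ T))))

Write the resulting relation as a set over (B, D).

{(v, 16), (v, 19), (v, 2), (v, 20), (v, 8)}

Natural join on B: {(16, v, m, a), (16, v, u, b), (19, v, m, a), (19, v, u, b), (2, v, m, a), (2, v, u, b), (20, v, m, a), (20, v, u, b), (28, u, b, v), (28, u, d, d), (28, u, z, t), (31, s, p, n), (8, s, p, n), (8, v, m, a), (8, v, u, b)}
Keep only column(s) A, B, D: {(b, u, 28), (d, u, 28), (m, v, 16), (m, v, 19), (m, v, 2), (m, v, 20), (m, v, 8), (p, s, 31), (p, s, 8), (u, v, 16), (u, v, 19), (u, v, 2), (u, v, 20), (u, v, 8), (z, u, 28)}
Apply σ_{B = v}; surviving tuples: {(m, v, 16), (m, v, 19), (m, v, 2), (m, v, 20), (m, v, 8), (u, v, 16), (u, v, 19), (u, v, 2), (u, v, 20), (u, v, 8)}
Keep only column(s) B, D (5 duplicate(s) eliminated): {(v, 16), (v, 19), (v, 2), (v, 20), (v, 8)}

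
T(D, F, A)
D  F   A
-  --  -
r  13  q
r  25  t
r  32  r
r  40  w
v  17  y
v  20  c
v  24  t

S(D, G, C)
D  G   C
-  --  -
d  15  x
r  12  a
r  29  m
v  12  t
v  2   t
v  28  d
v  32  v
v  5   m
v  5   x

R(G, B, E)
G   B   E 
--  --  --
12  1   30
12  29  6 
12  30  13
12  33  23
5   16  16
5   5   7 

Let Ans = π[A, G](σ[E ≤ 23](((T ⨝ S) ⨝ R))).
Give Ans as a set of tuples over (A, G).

T ⋈ S (natural join on D): {(r, 13, q, 12, a), (r, 13, q, 29, m), (r, 25, t, 12, a), (r, 25, t, 29, m), (r, 32, r, 12, a), (r, 32, r, 29, m), (r, 40, w, 12, a), (r, 40, w, 29, m), (v, 17, y, 12, t), (v, 17, y, 2, t), (v, 17, y, 28, d), (v, 17, y, 32, v), (v, 17, y, 5, m), (v, 17, y, 5, x), (v, 20, c, 12, t), (v, 20, c, 2, t), (v, 20, c, 28, d), (v, 20, c, 32, v), (v, 20, c, 5, m), (v, 20, c, 5, x), (v, 24, t, 12, t), (v, 24, t, 2, t), (v, 24, t, 28, d), (v, 24, t, 32, v), (v, 24, t, 5, m), (v, 24, t, 5, x)}
(T ⨝ S) ⋈ R (natural join on G): {(r, 13, q, 12, a, 1, 30), (r, 13, q, 12, a, 29, 6), (r, 13, q, 12, a, 30, 13), (r, 13, q, 12, a, 33, 23), (r, 25, t, 12, a, 1, 30), (r, 25, t, 12, a, 29, 6), (r, 25, t, 12, a, 30, 13), (r, 25, t, 12, a, 33, 23), (r, 32, r, 12, a, 1, 30), (r, 32, r, 12, a, 29, 6), (r, 32, r, 12, a, 30, 13), (r, 32, r, 12, a, 33, 23), (r, 40, w, 12, a, 1, 30), (r, 40, w, 12, a, 29, 6), (r, 40, w, 12, a, 30, 13), (r, 40, w, 12, a, 33, 23), (v, 17, y, 12, t, 1, 30), (v, 17, y, 12, t, 29, 6), (v, 17, y, 12, t, 30, 13), (v, 17, y, 12, t, 33, 23), (v, 17, y, 5, m, 16, 16), (v, 17, y, 5, m, 5, 7), (v, 17, y, 5, x, 16, 16), (v, 17, y, 5, x, 5, 7), (v, 20, c, 12, t, 1, 30), (v, 20, c, 12, t, 29, 6), (v, 20, c, 12, t, 30, 13), (v, 20, c, 12, t, 33, 23), (v, 20, c, 5, m, 16, 16), (v, 20, c, 5, m, 5, 7), (v, 20, c, 5, x, 16, 16), (v, 20, c, 5, x, 5, 7), (v, 24, t, 12, t, 1, 30), (v, 24, t, 12, t, 29, 6), (v, 24, t, 12, t, 30, 13), (v, 24, t, 12, t, 33, 23), (v, 24, t, 5, m, 16, 16), (v, 24, t, 5, m, 5, 7), (v, 24, t, 5, x, 16, 16), (v, 24, t, 5, x, 5, 7)}
Apply σ_{E ≤ 23}; surviving tuples: {(r, 13, q, 12, a, 29, 6), (r, 13, q, 12, a, 30, 13), (r, 13, q, 12, a, 33, 23), (r, 25, t, 12, a, 29, 6), (r, 25, t, 12, a, 30, 13), (r, 25, t, 12, a, 33, 23), (r, 32, r, 12, a, 29, 6), (r, 32, r, 12, a, 30, 13), (r, 32, r, 12, a, 33, 23), (r, 40, w, 12, a, 29, 6), (r, 40, w, 12, a, 30, 13), (r, 40, w, 12, a, 33, 23), (v, 17, y, 12, t, 29, 6), (v, 17, y, 12, t, 30, 13), (v, 17, y, 12, t, 33, 23), (v, 17, y, 5, m, 16, 16), (v, 17, y, 5, m, 5, 7), (v, 17, y, 5, x, 16, 16), (v, 17, y, 5, x, 5, 7), (v, 20, c, 12, t, 29, 6), (v, 20, c, 12, t, 30, 13), (v, 20, c, 12, t, 33, 23), (v, 20, c, 5, m, 16, 16), (v, 20, c, 5, m, 5, 7), (v, 20, c, 5, x, 16, 16), (v, 20, c, 5, x, 5, 7), (v, 24, t, 12, t, 29, 6), (v, 24, t, 12, t, 30, 13), (v, 24, t, 12, t, 33, 23), (v, 24, t, 5, m, 16, 16), (v, 24, t, 5, m, 5, 7), (v, 24, t, 5, x, 16, 16), (v, 24, t, 5, x, 5, 7)}
Keep only column(s) A, G (24 duplicate(s) eliminated): {(c, 12), (c, 5), (q, 12), (r, 12), (t, 12), (t, 5), (w, 12), (y, 12), (y, 5)}

{(c, 12), (c, 5), (q, 12), (r, 12), (t, 12), (t, 5), (w, 12), (y, 12), (y, 5)}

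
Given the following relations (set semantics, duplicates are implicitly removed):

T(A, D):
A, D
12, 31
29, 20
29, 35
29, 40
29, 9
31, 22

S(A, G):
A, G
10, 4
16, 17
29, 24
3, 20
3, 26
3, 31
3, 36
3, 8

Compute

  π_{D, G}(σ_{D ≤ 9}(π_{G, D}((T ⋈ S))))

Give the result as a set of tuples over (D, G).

Joining T and S on A yields {(29, 20, 24), (29, 35, 24), (29, 40, 24), (29, 9, 24)}.
Keep only column(s) G, D: {(24, 20), (24, 35), (24, 40), (24, 9)}
σ[D ≤ 9]: keep tuples satisfying D ≤ 9 → {(24, 9)}
Keep only column(s) D, G: {(9, 24)}

{(9, 24)}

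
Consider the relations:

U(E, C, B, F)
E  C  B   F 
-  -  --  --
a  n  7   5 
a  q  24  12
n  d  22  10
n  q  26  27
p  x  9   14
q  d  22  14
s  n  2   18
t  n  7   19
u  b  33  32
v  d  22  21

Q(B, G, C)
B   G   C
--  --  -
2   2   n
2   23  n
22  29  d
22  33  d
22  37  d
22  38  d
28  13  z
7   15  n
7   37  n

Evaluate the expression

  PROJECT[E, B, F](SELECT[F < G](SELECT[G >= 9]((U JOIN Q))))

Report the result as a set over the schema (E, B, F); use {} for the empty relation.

{(a, 7, 5), (n, 22, 10), (q, 22, 14), (s, 2, 18), (t, 7, 19), (v, 22, 21)}

Joining U and Q on C, B yields {(a, n, 7, 5, 15), (a, n, 7, 5, 37), (n, d, 22, 10, 29), (n, d, 22, 10, 33), (n, d, 22, 10, 37), (n, d, 22, 10, 38), (q, d, 22, 14, 29), (q, d, 22, 14, 33), (q, d, 22, 14, 37), (q, d, 22, 14, 38), (s, n, 2, 18, 2), (s, n, 2, 18, 23), (t, n, 7, 19, 15), (t, n, 7, 19, 37), (v, d, 22, 21, 29), (v, d, 22, 21, 33), (v, d, 22, 21, 37), (v, d, 22, 21, 38)}.
Selection G >= 9: {(a, n, 7, 5, 15), (a, n, 7, 5, 37), (n, d, 22, 10, 29), (n, d, 22, 10, 33), (n, d, 22, 10, 37), (n, d, 22, 10, 38), (q, d, 22, 14, 29), (q, d, 22, 14, 33), (q, d, 22, 14, 37), (q, d, 22, 14, 38), (s, n, 2, 18, 23), (t, n, 7, 19, 15), (t, n, 7, 19, 37), (v, d, 22, 21, 29), (v, d, 22, 21, 33), (v, d, 22, 21, 37), (v, d, 22, 21, 38)}
Selection F < G: {(a, n, 7, 5, 15), (a, n, 7, 5, 37), (n, d, 22, 10, 29), (n, d, 22, 10, 33), (n, d, 22, 10, 37), (n, d, 22, 10, 38), (q, d, 22, 14, 29), (q, d, 22, 14, 33), (q, d, 22, 14, 37), (q, d, 22, 14, 38), (s, n, 2, 18, 23), (t, n, 7, 19, 37), (v, d, 22, 21, 29), (v, d, 22, 21, 33), (v, d, 22, 21, 37), (v, d, 22, 21, 38)}
Keep only column(s) E, B, F (10 duplicate(s) eliminated): {(a, 7, 5), (n, 22, 10), (q, 22, 14), (s, 2, 18), (t, 7, 19), (v, 22, 21)}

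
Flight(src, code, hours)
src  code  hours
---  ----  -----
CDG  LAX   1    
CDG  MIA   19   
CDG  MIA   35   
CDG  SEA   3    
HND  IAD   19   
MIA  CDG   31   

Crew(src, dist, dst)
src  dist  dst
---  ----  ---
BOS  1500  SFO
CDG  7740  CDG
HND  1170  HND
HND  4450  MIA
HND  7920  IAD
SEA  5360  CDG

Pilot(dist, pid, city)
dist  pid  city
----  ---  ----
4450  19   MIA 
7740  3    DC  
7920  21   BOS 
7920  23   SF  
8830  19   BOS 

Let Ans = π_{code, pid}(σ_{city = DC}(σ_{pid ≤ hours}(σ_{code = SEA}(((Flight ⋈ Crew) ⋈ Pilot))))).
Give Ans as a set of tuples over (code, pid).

{(SEA, 3)}

Joining Flight and Crew on src yields {(CDG, LAX, 1, 7740, CDG), (CDG, MIA, 19, 7740, CDG), (CDG, MIA, 35, 7740, CDG), (CDG, SEA, 3, 7740, CDG), (HND, IAD, 19, 1170, HND), (HND, IAD, 19, 4450, MIA), (HND, IAD, 19, 7920, IAD)}.
Joining (Flight ⋈ Crew) and Pilot on dist yields {(CDG, LAX, 1, 7740, CDG, 3, DC), (CDG, MIA, 19, 7740, CDG, 3, DC), (CDG, MIA, 35, 7740, CDG, 3, DC), (CDG, SEA, 3, 7740, CDG, 3, DC), (HND, IAD, 19, 4450, MIA, 19, MIA), (HND, IAD, 19, 7920, IAD, 21, BOS), (HND, IAD, 19, 7920, IAD, 23, SF)}.
Filtering on code = SEA leaves {(CDG, SEA, 3, 7740, CDG, 3, DC)}.
Filtering on pid ≤ hours leaves {(CDG, SEA, 3, 7740, CDG, 3, DC)}.
Filtering on city = DC leaves {(CDG, SEA, 3, 7740, CDG, 3, DC)}.
π[code, pid]: project onto (code, pid) → {(SEA, 3)}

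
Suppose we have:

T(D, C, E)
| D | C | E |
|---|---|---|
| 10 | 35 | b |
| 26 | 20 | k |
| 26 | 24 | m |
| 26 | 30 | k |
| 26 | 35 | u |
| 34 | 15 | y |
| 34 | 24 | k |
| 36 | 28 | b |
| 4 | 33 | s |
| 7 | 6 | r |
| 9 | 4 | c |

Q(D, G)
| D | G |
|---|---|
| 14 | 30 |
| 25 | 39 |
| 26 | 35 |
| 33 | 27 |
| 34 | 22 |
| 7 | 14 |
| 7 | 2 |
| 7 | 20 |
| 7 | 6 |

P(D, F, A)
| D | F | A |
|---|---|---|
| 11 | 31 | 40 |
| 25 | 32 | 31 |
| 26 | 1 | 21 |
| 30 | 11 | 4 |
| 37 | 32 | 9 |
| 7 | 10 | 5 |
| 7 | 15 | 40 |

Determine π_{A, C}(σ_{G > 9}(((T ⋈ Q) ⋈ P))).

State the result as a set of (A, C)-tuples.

{(21, 20), (21, 24), (21, 30), (21, 35), (40, 6), (5, 6)}

T ⋈ Q (natural join on D): {(26, 20, k, 35), (26, 24, m, 35), (26, 30, k, 35), (26, 35, u, 35), (34, 15, y, 22), (34, 24, k, 22), (7, 6, r, 14), (7, 6, r, 2), (7, 6, r, 20), (7, 6, r, 6)}
(T ⋈ Q) ⋈ P (natural join on D): {(26, 20, k, 35, 1, 21), (26, 24, m, 35, 1, 21), (26, 30, k, 35, 1, 21), (26, 35, u, 35, 1, 21), (7, 6, r, 14, 10, 5), (7, 6, r, 14, 15, 40), (7, 6, r, 2, 10, 5), (7, 6, r, 2, 15, 40), (7, 6, r, 20, 10, 5), (7, 6, r, 20, 15, 40), (7, 6, r, 6, 10, 5), (7, 6, r, 6, 15, 40)}
Filtering on G > 9 leaves {(26, 20, k, 35, 1, 21), (26, 24, m, 35, 1, 21), (26, 30, k, 35, 1, 21), (26, 35, u, 35, 1, 21), (7, 6, r, 14, 10, 5), (7, 6, r, 14, 15, 40), (7, 6, r, 20, 10, 5), (7, 6, r, 20, 15, 40)}.
π[A, C]: project onto (A, C) (2 duplicate(s) eliminated) → {(21, 20), (21, 24), (21, 30), (21, 35), (40, 6), (5, 6)}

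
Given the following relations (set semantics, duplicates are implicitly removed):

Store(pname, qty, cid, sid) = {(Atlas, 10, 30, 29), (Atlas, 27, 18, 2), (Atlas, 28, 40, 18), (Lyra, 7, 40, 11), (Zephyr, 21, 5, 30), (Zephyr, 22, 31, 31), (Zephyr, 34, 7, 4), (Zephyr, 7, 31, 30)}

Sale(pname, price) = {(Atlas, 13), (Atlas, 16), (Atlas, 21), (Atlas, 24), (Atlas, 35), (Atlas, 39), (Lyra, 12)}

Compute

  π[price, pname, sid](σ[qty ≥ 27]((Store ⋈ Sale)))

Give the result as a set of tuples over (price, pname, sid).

Store ⋈ Sale (natural join on pname): {(Atlas, 10, 30, 29, 13), (Atlas, 10, 30, 29, 16), (Atlas, 10, 30, 29, 21), (Atlas, 10, 30, 29, 24), (Atlas, 10, 30, 29, 35), (Atlas, 10, 30, 29, 39), (Atlas, 27, 18, 2, 13), (Atlas, 27, 18, 2, 16), (Atlas, 27, 18, 2, 21), (Atlas, 27, 18, 2, 24), (Atlas, 27, 18, 2, 35), (Atlas, 27, 18, 2, 39), (Atlas, 28, 40, 18, 13), (Atlas, 28, 40, 18, 16), (Atlas, 28, 40, 18, 21), (Atlas, 28, 40, 18, 24), (Atlas, 28, 40, 18, 35), (Atlas, 28, 40, 18, 39), (Lyra, 7, 40, 11, 12)}
Apply σ_{qty ≥ 27}; surviving tuples: {(Atlas, 27, 18, 2, 13), (Atlas, 27, 18, 2, 16), (Atlas, 27, 18, 2, 21), (Atlas, 27, 18, 2, 24), (Atlas, 27, 18, 2, 35), (Atlas, 27, 18, 2, 39), (Atlas, 28, 40, 18, 13), (Atlas, 28, 40, 18, 16), (Atlas, 28, 40, 18, 21), (Atlas, 28, 40, 18, 24), (Atlas, 28, 40, 18, 35), (Atlas, 28, 40, 18, 39)}
Keep only column(s) price, pname, sid: {(13, Atlas, 18), (13, Atlas, 2), (16, Atlas, 18), (16, Atlas, 2), (21, Atlas, 18), (21, Atlas, 2), (24, Atlas, 18), (24, Atlas, 2), (35, Atlas, 18), (35, Atlas, 2), (39, Atlas, 18), (39, Atlas, 2)}

{(13, Atlas, 18), (13, Atlas, 2), (16, Atlas, 18), (16, Atlas, 2), (21, Atlas, 18), (21, Atlas, 2), (24, Atlas, 18), (24, Atlas, 2), (35, Atlas, 18), (35, Atlas, 2), (39, Atlas, 18), (39, Atlas, 2)}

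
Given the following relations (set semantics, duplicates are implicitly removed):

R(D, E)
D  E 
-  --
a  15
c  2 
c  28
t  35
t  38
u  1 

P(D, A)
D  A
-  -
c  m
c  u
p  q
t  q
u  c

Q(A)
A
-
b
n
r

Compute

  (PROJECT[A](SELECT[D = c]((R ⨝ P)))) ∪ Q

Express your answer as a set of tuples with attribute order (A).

{b, m, n, r, u}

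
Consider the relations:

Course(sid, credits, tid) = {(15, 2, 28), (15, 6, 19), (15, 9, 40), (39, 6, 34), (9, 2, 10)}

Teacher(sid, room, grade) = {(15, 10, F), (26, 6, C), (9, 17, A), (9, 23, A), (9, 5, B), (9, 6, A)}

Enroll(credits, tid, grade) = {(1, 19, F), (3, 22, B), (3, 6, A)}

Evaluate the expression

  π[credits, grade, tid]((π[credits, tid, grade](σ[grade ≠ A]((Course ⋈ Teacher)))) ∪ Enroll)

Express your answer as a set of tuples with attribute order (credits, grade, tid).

{(1, F, 19), (2, B, 10), (2, F, 28), (3, A, 6), (3, B, 22), (6, F, 19), (9, F, 40)}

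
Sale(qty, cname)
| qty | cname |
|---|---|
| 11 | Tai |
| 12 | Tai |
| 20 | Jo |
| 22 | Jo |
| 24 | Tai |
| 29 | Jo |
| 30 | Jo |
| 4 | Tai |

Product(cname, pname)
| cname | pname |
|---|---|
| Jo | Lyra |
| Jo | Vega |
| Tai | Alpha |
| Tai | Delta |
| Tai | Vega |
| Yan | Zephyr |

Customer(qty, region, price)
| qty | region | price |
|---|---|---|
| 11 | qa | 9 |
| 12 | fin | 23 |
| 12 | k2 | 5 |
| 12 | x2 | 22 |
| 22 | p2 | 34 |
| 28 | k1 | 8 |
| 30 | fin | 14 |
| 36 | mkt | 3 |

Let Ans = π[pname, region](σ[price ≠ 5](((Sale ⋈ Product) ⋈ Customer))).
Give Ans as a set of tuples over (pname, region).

Sale ⋈ Product (natural join on cname): {(11, Tai, Alpha), (11, Tai, Delta), (11, Tai, Vega), (12, Tai, Alpha), (12, Tai, Delta), (12, Tai, Vega), (20, Jo, Lyra), (20, Jo, Vega), (22, Jo, Lyra), (22, Jo, Vega), (24, Tai, Alpha), (24, Tai, Delta), (24, Tai, Vega), (29, Jo, Lyra), (29, Jo, Vega), (30, Jo, Lyra), (30, Jo, Vega), (4, Tai, Alpha), (4, Tai, Delta), (4, Tai, Vega)}
(Sale ⋈ Product) ⋈ Customer (natural join on qty): {(11, Tai, Alpha, qa, 9), (11, Tai, Delta, qa, 9), (11, Tai, Vega, qa, 9), (12, Tai, Alpha, fin, 23), (12, Tai, Alpha, k2, 5), (12, Tai, Alpha, x2, 22), (12, Tai, Delta, fin, 23), (12, Tai, Delta, k2, 5), (12, Tai, Delta, x2, 22), (12, Tai, Vega, fin, 23), (12, Tai, Vega, k2, 5), (12, Tai, Vega, x2, 22), (22, Jo, Lyra, p2, 34), (22, Jo, Vega, p2, 34), (30, Jo, Lyra, fin, 14), (30, Jo, Vega, fin, 14)}
σ[price ≠ 5]: keep tuples satisfying price ≠ 5 → {(11, Tai, Alpha, qa, 9), (11, Tai, Delta, qa, 9), (11, Tai, Vega, qa, 9), (12, Tai, Alpha, fin, 23), (12, Tai, Alpha, x2, 22), (12, Tai, Delta, fin, 23), (12, Tai, Delta, x2, 22), (12, Tai, Vega, fin, 23), (12, Tai, Vega, x2, 22), (22, Jo, Lyra, p2, 34), (22, Jo, Vega, p2, 34), (30, Jo, Lyra, fin, 14), (30, Jo, Vega, fin, 14)}
π_{pname, region} gives {(Alpha, fin), (Alpha, qa), (Alpha, x2), (Delta, fin), (Delta, qa), (Delta, x2), (Lyra, fin), (Lyra, p2), (Vega, fin), (Vega, p2), (Vega, qa), (Vega, x2)} (1 duplicate(s) eliminated).

{(Alpha, fin), (Alpha, qa), (Alpha, x2), (Delta, fin), (Delta, qa), (Delta, x2), (Lyra, fin), (Lyra, p2), (Vega, fin), (Vega, p2), (Vega, qa), (Vega, x2)}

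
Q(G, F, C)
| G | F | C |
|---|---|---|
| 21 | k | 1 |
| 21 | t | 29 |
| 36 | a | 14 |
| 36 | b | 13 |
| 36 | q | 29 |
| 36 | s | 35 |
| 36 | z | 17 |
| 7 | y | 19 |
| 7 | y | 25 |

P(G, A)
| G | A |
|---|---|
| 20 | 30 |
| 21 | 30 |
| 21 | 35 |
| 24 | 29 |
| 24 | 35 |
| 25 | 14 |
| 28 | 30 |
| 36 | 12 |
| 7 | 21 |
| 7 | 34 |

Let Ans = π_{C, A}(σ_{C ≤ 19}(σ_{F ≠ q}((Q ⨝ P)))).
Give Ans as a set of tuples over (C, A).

{(1, 30), (1, 35), (13, 12), (14, 12), (17, 12), (19, 21), (19, 34)}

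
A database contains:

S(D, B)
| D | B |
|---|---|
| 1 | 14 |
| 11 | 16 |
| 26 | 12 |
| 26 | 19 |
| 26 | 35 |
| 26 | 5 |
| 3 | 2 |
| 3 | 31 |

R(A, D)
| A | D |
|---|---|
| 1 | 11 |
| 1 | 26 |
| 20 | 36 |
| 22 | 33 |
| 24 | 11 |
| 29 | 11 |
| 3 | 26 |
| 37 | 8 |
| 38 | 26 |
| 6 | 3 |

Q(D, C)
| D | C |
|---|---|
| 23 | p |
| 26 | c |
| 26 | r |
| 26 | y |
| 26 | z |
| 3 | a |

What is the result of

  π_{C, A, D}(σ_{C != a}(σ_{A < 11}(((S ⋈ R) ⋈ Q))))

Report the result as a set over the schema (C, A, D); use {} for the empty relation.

Joining S and R on D yields {(11, 16, 1), (11, 16, 24), (11, 16, 29), (26, 12, 1), (26, 12, 3), (26, 12, 38), (26, 19, 1), (26, 19, 3), (26, 19, 38), (26, 35, 1), (26, 35, 3), (26, 35, 38), (26, 5, 1), (26, 5, 3), (26, 5, 38), (3, 2, 6), (3, 31, 6)}.
Joining (S ⋈ R) and Q on D yields {(26, 12, 1, c), (26, 12, 1, r), (26, 12, 1, y), (26, 12, 1, z), (26, 12, 3, c), (26, 12, 3, r), (26, 12, 3, y), (26, 12, 3, z), (26, 12, 38, c), (26, 12, 38, r), (26, 12, 38, y), (26, 12, 38, z), (26, 19, 1, c), (26, 19, 1, r), (26, 19, 1, y), (26, 19, 1, z), (26, 19, 3, c), (26, 19, 3, r), (26, 19, 3, y), (26, 19, 3, z), (26, 19, 38, c), (26, 19, 38, r), (26, 19, 38, y), (26, 19, 38, z), (26, 35, 1, c), (26, 35, 1, r), (26, 35, 1, y), (26, 35, 1, z), (26, 35, 3, c), (26, 35, 3, r), (26, 35, 3, y), (26, 35, 3, z), (26, 35, 38, c), (26, 35, 38, r), (26, 35, 38, y), (26, 35, 38, z), (26, 5, 1, c), (26, 5, 1, r), (26, 5, 1, y), (26, 5, 1, z), (26, 5, 3, c), (26, 5, 3, r), (26, 5, 3, y), (26, 5, 3, z), (26, 5, 38, c), (26, 5, 38, r), (26, 5, 38, y), (26, 5, 38, z), (3, 2, 6, a), (3, 31, 6, a)}.
Apply σ_{A < 11}; surviving tuples: {(26, 12, 1, c), (26, 12, 1, r), (26, 12, 1, y), (26, 12, 1, z), (26, 12, 3, c), (26, 12, 3, r), (26, 12, 3, y), (26, 12, 3, z), (26, 19, 1, c), (26, 19, 1, r), (26, 19, 1, y), (26, 19, 1, z), (26, 19, 3, c), (26, 19, 3, r), (26, 19, 3, y), (26, 19, 3, z), (26, 35, 1, c), (26, 35, 1, r), (26, 35, 1, y), (26, 35, 1, z), (26, 35, 3, c), (26, 35, 3, r), (26, 35, 3, y), (26, 35, 3, z), (26, 5, 1, c), (26, 5, 1, r), (26, 5, 1, y), (26, 5, 1, z), (26, 5, 3, c), (26, 5, 3, r), (26, 5, 3, y), (26, 5, 3, z), (3, 2, 6, a), (3, 31, 6, a)}
Apply σ_{C != a}; surviving tuples: {(26, 12, 1, c), (26, 12, 1, r), (26, 12, 1, y), (26, 12, 1, z), (26, 12, 3, c), (26, 12, 3, r), (26, 12, 3, y), (26, 12, 3, z), (26, 19, 1, c), (26, 19, 1, r), (26, 19, 1, y), (26, 19, 1, z), (26, 19, 3, c), (26, 19, 3, r), (26, 19, 3, y), (26, 19, 3, z), (26, 35, 1, c), (26, 35, 1, r), (26, 35, 1, y), (26, 35, 1, z), (26, 35, 3, c), (26, 35, 3, r), (26, 35, 3, y), (26, 35, 3, z), (26, 5, 1, c), (26, 5, 1, r), (26, 5, 1, y), (26, 5, 1, z), (26, 5, 3, c), (26, 5, 3, r), (26, 5, 3, y), (26, 5, 3, z)}
Keep only column(s) C, A, D (24 duplicate(s) eliminated): {(c, 1, 26), (c, 3, 26), (r, 1, 26), (r, 3, 26), (y, 1, 26), (y, 3, 26), (z, 1, 26), (z, 3, 26)}

{(c, 1, 26), (c, 3, 26), (r, 1, 26), (r, 3, 26), (y, 1, 26), (y, 3, 26), (z, 1, 26), (z, 3, 26)}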